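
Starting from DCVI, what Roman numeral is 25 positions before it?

DCVI = 606
606 - 25 = 581

DLXXXI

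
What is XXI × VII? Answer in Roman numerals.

XXI = 21
VII = 7
21 × 7 = 147

CXLVII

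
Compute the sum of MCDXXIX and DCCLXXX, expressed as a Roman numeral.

MCDXXIX = 1429
DCCLXXX = 780
1429 + 780 = 2209

MMCCIX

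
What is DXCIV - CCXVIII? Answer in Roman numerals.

DXCIV = 594
CCXVIII = 218
594 - 218 = 376

CCCLXXVI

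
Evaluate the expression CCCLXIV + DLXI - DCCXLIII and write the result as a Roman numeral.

CCCLXIV = 364, DLXI = 561, DCCXLIII = 743
364 + 561 = 925
925 - 743 = 182

CLXXXII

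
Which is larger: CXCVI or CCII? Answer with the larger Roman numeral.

CXCVI = 196
CCII = 202
202 is larger

CCII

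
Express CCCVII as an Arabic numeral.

CCCVII: C=100, C=100, C=100, V=5, I=1, I=1
100 + 100 + 100 + 5 + 1 + 1 = 307

307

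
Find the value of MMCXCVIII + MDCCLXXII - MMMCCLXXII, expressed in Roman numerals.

MMCXCVIII = 2198, MDCCLXXII = 1772, MMMCCLXXII = 3272
2198 + 1772 = 3970
3970 - 3272 = 698

DCXCVIII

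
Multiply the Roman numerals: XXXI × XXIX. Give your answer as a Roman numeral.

XXXI = 31
XXIX = 29
31 × 29 = 899

DCCCXCIX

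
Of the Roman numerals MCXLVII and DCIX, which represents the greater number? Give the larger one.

MCXLVII = 1147
DCIX = 609
1147 is larger

MCXLVII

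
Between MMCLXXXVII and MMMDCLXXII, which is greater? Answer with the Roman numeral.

MMCLXXXVII = 2187
MMMDCLXXII = 3672
3672 is larger

MMMDCLXXII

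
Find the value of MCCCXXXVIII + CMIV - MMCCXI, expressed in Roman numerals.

MCCCXXXVIII = 1338, CMIV = 904, MMCCXI = 2211
1338 + 904 = 2242
2242 - 2211 = 31

XXXI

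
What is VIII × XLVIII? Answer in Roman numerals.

VIII = 8
XLVIII = 48
8 × 48 = 384

CCCLXXXIV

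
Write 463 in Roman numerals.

Convert 463 to Roman numerals:
  463 contains 1×400 (CD)
  63 contains 1×50 (L)
  13 contains 1×10 (X)
  3 contains 3×1 (III)

CDLXIII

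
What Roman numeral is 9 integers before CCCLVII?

CCCLVII = 357
357 - 9 = 348

CCCXLVIII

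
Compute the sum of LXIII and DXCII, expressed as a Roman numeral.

LXIII = 63
DXCII = 592
63 + 592 = 655

DCLV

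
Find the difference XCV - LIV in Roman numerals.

XCV = 95
LIV = 54
95 - 54 = 41

XLI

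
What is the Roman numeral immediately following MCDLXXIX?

MCDLXXIX = 1479; next is 1480

MCDLXXX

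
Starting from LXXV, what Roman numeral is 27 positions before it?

LXXV = 75
75 - 27 = 48

XLVIII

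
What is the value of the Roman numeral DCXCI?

DCXCI: D=500, C=100, XC=90, I=1
500 + 100 + 90 + 1 = 691

691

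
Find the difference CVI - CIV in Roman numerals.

CVI = 106
CIV = 104
106 - 104 = 2

II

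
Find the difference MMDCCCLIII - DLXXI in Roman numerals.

MMDCCCLIII = 2853
DLXXI = 571
2853 - 571 = 2282

MMCCLXXXII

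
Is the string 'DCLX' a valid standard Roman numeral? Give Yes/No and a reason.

'DCLX': Check the rules: uses only the symbols I, V, X, L, C, D, M; no symbol is repeated more than three times in a row; V, L and D each appear at most once; no smaller symbol precedes a larger one (values never increase from left to right). Value: D (500) + C (100) + L (50) + X (10) = 660. So it is a valid standard Roman numeral.

Yes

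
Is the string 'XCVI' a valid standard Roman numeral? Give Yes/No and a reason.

'XCVI': Check the rules: uses only the symbols I, V, X, L, C, D, M; no symbol is repeated more than three times in a row; V, L and D each appear at most once; the only place a smaller symbol precedes a larger one is the allowed subtractive pair XC, the symbol right after such a pair (if any) is smaller than the pair's first symbol, and otherwise the values never increase from left to right. Value: XC (90) + V (5) + I (1) = 96. So it is a valid standard Roman numeral.

Yes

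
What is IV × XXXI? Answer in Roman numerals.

IV = 4
XXXI = 31
4 × 31 = 124

CXXIV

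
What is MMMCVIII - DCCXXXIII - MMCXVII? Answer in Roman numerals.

MMMCVIII = 3108, DCCXXXIII = 733, MMCXVII = 2117
3108 - 733 = 2375
2375 - 2117 = 258

CCLVIII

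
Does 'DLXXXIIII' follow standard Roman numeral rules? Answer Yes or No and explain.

'DLXXXIIII': More than 3 consecutive I's

No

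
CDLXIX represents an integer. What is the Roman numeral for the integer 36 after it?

CDLXIX = 469
469 + 36 = 505

DV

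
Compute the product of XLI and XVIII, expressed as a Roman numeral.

XLI = 41
XVIII = 18
41 × 18 = 738

DCCXXXVIII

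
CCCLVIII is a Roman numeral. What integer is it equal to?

CCCLVIII: C=100, C=100, C=100, L=50, V=5, I=1, I=1, I=1
100 + 100 + 100 + 50 + 5 + 1 + 1 + 1 = 358

358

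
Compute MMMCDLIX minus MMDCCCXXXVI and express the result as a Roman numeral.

MMMCDLIX = 3459
MMDCCCXXXVI = 2836
3459 - 2836 = 623

DCXXIII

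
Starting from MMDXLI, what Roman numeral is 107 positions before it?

MMDXLI = 2541
2541 - 107 = 2434

MMCDXXXIV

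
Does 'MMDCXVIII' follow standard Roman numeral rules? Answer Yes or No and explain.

'MMDCXVIII': Check the rules: uses only the symbols I, V, X, L, C, D, M; no symbol is repeated more than three times in a row; V, L and D each appear at most once; no smaller symbol precedes a larger one (values never increase from left to right). Value: M (1000) + M (1000) + D (500) + C (100) + X (10) + V (5) + I (1) + I (1) + I (1) = 2618. So it is a valid standard Roman numeral.

Yes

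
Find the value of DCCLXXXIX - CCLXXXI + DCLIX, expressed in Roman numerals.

DCCLXXXIX = 789, CCLXXXI = 281, DCLIX = 659
789 - 281 = 508
508 + 659 = 1167

MCLXVII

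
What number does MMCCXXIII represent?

MMCCXXIII: M=1000, M=1000, C=100, C=100, X=10, X=10, I=1, I=1, I=1
1000 + 1000 + 100 + 100 + 10 + 10 + 1 + 1 + 1 = 2223

2223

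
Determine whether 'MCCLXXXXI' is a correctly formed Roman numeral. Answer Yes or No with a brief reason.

'MCCLXXXXI': More than 3 consecutive X's

No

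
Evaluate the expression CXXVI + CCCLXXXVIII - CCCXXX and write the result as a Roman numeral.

CXXVI = 126, CCCLXXXVIII = 388, CCCXXX = 330
126 + 388 = 514
514 - 330 = 184

CLXXXIV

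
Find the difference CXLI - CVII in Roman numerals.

CXLI = 141
CVII = 107
141 - 107 = 34

XXXIV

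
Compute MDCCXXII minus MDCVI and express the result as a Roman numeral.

MDCCXXII = 1722
MDCVI = 1606
1722 - 1606 = 116

CXVI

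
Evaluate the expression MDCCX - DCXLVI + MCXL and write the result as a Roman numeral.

MDCCX = 1710, DCXLVI = 646, MCXL = 1140
1710 - 646 = 1064
1064 + 1140 = 2204

MMCCIV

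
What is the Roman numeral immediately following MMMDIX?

MMMDIX = 3509; next is 3510

MMMDX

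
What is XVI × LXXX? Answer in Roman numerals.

XVI = 16
LXXX = 80
16 × 80 = 1280

MCCLXXX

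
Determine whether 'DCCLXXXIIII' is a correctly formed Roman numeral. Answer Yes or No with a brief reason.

'DCCLXXXIIII': More than 3 consecutive I's

No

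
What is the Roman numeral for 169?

Convert 169 to Roman numerals:
  169 contains 1×100 (C)
  69 contains 1×50 (L)
  19 contains 1×10 (X)
  9 contains 1×9 (IX)

CLXIX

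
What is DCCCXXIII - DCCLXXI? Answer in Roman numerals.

DCCCXXIII = 823
DCCLXXI = 771
823 - 771 = 52

LII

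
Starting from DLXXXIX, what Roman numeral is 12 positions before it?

DLXXXIX = 589
589 - 12 = 577

DLXXVII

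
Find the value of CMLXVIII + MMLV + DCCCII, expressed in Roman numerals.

CMLXVIII = 968, MMLV = 2055, DCCCII = 802
968 + 2055 = 3023
3023 + 802 = 3825

MMMDCCCXXV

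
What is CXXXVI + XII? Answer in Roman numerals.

CXXXVI = 136
XII = 12
136 + 12 = 148

CXLVIII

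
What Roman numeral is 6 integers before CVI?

CVI = 106
106 - 6 = 100

C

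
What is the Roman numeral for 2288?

Convert 2288 to Roman numerals:
  2288 contains 2×1000 (MM)
  288 contains 2×100 (CC)
  88 contains 1×50 (L)
  38 contains 3×10 (XXX)
  8 contains 1×5 (V)
  3 contains 3×1 (III)

MMCCLXXXVIII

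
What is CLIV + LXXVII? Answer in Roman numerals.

CLIV = 154
LXXVII = 77
154 + 77 = 231

CCXXXI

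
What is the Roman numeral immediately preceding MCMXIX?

MCMXIX = 1919; previous is 1918

MCMXVIII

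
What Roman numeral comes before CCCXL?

CCCXL = 340, so the previous integer is 340 - 1 = 339

CCCXXXIX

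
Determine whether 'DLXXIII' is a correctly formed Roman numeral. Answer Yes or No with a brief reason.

'DLXXIII': Check the rules: uses only the symbols I, V, X, L, C, D, M; no symbol is repeated more than three times in a row; V, L and D each appear at most once; no smaller symbol precedes a larger one (values never increase from left to right). Value: D (500) + L (50) + X (10) + X (10) + I (1) + I (1) + I (1) = 573. So it is a valid standard Roman numeral.

Yes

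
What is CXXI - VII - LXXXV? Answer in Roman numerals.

CXXI = 121, VII = 7, LXXXV = 85
121 - 7 = 114
114 - 85 = 29

XXIX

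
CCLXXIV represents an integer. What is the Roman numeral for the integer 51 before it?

CCLXXIV = 274
274 - 51 = 223

CCXXIII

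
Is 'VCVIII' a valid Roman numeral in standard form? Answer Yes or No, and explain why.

'VCVIII': V should not appear more than once

No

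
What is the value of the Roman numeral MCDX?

MCDX: M=1000, CD=400, X=10
1000 + 400 + 10 = 1410

1410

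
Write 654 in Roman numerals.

Convert 654 to Roman numerals:
  654 contains 1×500 (D)
  154 contains 1×100 (C)
  54 contains 1×50 (L)
  4 contains 1×4 (IV)

DCLIV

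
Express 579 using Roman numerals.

Convert 579 to Roman numerals:
  579 contains 1×500 (D)
  79 contains 1×50 (L)
  29 contains 2×10 (XX)
  9 contains 1×9 (IX)

DLXXIX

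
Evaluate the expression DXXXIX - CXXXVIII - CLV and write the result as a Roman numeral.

DXXXIX = 539, CXXXVIII = 138, CLV = 155
539 - 138 = 401
401 - 155 = 246

CCXLVI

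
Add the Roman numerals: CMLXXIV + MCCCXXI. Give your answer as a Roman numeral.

CMLXXIV = 974
MCCCXXI = 1321
974 + 1321 = 2295

MMCCXCV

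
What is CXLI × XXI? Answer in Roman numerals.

CXLI = 141
XXI = 21
141 × 21 = 2961

MMCMLXI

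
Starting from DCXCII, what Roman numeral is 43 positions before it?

DCXCII = 692
692 - 43 = 649

DCXLIX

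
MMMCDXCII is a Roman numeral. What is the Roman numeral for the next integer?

MMMCDXCII = 3492; next is 3493

MMMCDXCIII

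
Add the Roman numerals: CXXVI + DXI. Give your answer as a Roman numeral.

CXXVI = 126
DXI = 511
126 + 511 = 637

DCXXXVII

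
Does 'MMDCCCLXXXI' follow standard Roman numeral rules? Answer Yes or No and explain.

'MMDCCCLXXXI': Check the rules: uses only the symbols I, V, X, L, C, D, M; no symbol is repeated more than three times in a row; V, L and D each appear at most once; no smaller symbol precedes a larger one (values never increase from left to right). Value: M (1000) + M (1000) + D (500) + C (100) + C (100) + C (100) + L (50) + X (10) + X (10) + X (10) + I (1) = 2881. So it is a valid standard Roman numeral.

Yes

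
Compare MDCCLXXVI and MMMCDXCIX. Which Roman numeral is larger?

MDCCLXXVI = 1776
MMMCDXCIX = 3499
3499 is larger

MMMCDXCIX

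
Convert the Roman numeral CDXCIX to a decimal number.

CDXCIX: CD=400, XC=90, IX=9
400 + 90 + 9 = 499

499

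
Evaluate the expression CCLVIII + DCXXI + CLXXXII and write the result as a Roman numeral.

CCLVIII = 258, DCXXI = 621, CLXXXII = 182
258 + 621 = 879
879 + 182 = 1061

MLXI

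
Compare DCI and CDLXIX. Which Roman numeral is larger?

DCI = 601
CDLXIX = 469
601 is larger

DCI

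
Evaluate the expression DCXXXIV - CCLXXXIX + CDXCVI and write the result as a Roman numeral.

DCXXXIV = 634, CCLXXXIX = 289, CDXCVI = 496
634 - 289 = 345
345 + 496 = 841

DCCCXLI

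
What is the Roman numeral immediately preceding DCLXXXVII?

DCLXXXVII = 687; previous is 686

DCLXXXVI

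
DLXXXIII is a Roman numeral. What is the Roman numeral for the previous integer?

DLXXXIII = 583, so the previous integer is 583 - 1 = 582

DLXXXII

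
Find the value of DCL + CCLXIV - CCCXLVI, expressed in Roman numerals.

DCL = 650, CCLXIV = 264, CCCXLVI = 346
650 + 264 = 914
914 - 346 = 568

DLXVIII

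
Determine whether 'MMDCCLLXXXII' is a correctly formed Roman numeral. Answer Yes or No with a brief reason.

'MMDCCLLXXXII': L should not appear more than once

No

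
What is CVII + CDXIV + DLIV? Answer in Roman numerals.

CVII = 107, CDXIV = 414, DLIV = 554
107 + 414 = 521
521 + 554 = 1075

MLXXV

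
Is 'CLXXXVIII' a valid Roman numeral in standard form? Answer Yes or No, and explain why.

'CLXXXVIII': Check the rules: uses only the symbols I, V, X, L, C, D, M; no symbol is repeated more than three times in a row; V, L and D each appear at most once; no smaller symbol precedes a larger one (values never increase from left to right). Value: C (100) + L (50) + X (10) + X (10) + X (10) + V (5) + I (1) + I (1) + I (1) = 188. So it is a valid standard Roman numeral.

Yes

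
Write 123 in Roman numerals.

Convert 123 to Roman numerals:
  123 contains 1×100 (C)
  23 contains 2×10 (XX)
  3 contains 3×1 (III)

CXXIII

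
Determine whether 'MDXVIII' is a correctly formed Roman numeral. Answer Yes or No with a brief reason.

'MDXVIII': Check the rules: uses only the symbols I, V, X, L, C, D, M; no symbol is repeated more than three times in a row; V, L and D each appear at most once; no smaller symbol precedes a larger one (values never increase from left to right). Value: M (1000) + D (500) + X (10) + V (5) + I (1) + I (1) + I (1) = 1518. So it is a valid standard Roman numeral.

Yes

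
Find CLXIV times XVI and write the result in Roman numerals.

CLXIV = 164
XVI = 16
164 × 16 = 2624

MMDCXXIV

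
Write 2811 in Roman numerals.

Convert 2811 to Roman numerals:
  2811 contains 2×1000 (MM)
  811 contains 1×500 (D)
  311 contains 3×100 (CCC)
  11 contains 1×10 (X)
  1 contains 1×1 (I)

MMDCCCXI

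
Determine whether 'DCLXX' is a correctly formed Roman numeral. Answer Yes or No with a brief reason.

'DCLXX': Check the rules: uses only the symbols I, V, X, L, C, D, M; no symbol is repeated more than three times in a row; V, L and D each appear at most once; no smaller symbol precedes a larger one (values never increase from left to right). Value: D (500) + C (100) + L (50) + X (10) + X (10) = 670. So it is a valid standard Roman numeral.

Yes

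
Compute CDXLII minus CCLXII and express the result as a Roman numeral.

CDXLII = 442
CCLXII = 262
442 - 262 = 180

CLXXX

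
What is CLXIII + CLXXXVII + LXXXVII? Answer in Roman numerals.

CLXIII = 163, CLXXXVII = 187, LXXXVII = 87
163 + 187 = 350
350 + 87 = 437

CDXXXVII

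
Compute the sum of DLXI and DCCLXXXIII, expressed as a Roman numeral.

DLXI = 561
DCCLXXXIII = 783
561 + 783 = 1344

MCCCXLIV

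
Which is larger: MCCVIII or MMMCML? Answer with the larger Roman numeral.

MCCVIII = 1208
MMMCML = 3950
3950 is larger

MMMCML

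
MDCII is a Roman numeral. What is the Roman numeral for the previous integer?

MDCII = 1602; previous is 1601

MDCI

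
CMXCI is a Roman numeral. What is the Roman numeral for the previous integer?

CMXCI = 991, so the previous integer is 991 - 1 = 990

CMXC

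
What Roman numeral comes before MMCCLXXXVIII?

MMCCLXXXVIII = 2288, so the previous integer is 2288 - 1 = 2287

MMCCLXXXVII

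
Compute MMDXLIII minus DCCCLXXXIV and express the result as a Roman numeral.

MMDXLIII = 2543
DCCCLXXXIV = 884
2543 - 884 = 1659

MDCLIX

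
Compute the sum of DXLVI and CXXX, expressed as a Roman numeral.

DXLVI = 546
CXXX = 130
546 + 130 = 676

DCLXXVI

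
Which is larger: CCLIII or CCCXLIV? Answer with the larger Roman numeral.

CCLIII = 253
CCCXLIV = 344
344 is larger

CCCXLIV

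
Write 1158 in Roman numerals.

Convert 1158 to Roman numerals:
  1158 contains 1×1000 (M)
  158 contains 1×100 (C)
  58 contains 1×50 (L)
  8 contains 1×5 (V)
  3 contains 3×1 (III)

MCLVIII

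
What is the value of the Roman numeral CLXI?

CLXI: C=100, L=50, X=10, I=1
100 + 50 + 10 + 1 = 161

161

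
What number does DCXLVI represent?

DCXLVI: D=500, C=100, XL=40, V=5, I=1
500 + 100 + 40 + 5 + 1 = 646

646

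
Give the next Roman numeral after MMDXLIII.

MMDXLIII = 2543, so the next integer is 2543 + 1 = 2544

MMDXLIV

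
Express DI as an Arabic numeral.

DI: D=500, I=1
500 + 1 = 501

501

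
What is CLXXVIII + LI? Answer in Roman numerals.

CLXXVIII = 178
LI = 51
178 + 51 = 229

CCXXIX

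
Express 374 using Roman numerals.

Convert 374 to Roman numerals:
  374 contains 3×100 (CCC)
  74 contains 1×50 (L)
  24 contains 2×10 (XX)
  4 contains 1×4 (IV)

CCCLXXIV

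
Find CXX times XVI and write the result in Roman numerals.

CXX = 120
XVI = 16
120 × 16 = 1920

MCMXX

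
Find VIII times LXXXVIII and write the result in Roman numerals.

VIII = 8
LXXXVIII = 88
8 × 88 = 704

DCCIV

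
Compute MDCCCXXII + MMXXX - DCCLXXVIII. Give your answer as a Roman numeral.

MDCCCXXII = 1822, MMXXX = 2030, DCCLXXVIII = 778
1822 + 2030 = 3852
3852 - 778 = 3074

MMMLXXIV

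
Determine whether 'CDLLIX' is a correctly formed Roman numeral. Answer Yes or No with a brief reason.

'CDLLIX': L should not appear more than once

No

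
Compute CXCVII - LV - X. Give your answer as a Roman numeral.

CXCVII = 197, LV = 55, X = 10
197 - 55 = 142
142 - 10 = 132

CXXXII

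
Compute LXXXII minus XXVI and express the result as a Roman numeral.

LXXXII = 82
XXVI = 26
82 - 26 = 56

LVI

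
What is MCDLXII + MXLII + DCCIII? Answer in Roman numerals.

MCDLXII = 1462, MXLII = 1042, DCCIII = 703
1462 + 1042 = 2504
2504 + 703 = 3207

MMMCCVII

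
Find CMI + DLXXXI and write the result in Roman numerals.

CMI = 901
DLXXXI = 581
901 + 581 = 1482

MCDLXXXII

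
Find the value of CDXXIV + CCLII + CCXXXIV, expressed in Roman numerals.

CDXXIV = 424, CCLII = 252, CCXXXIV = 234
424 + 252 = 676
676 + 234 = 910

CMX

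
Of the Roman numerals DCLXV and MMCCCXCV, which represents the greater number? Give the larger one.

DCLXV = 665
MMCCCXCV = 2395
2395 is larger

MMCCCXCV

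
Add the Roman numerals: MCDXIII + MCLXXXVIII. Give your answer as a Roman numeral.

MCDXIII = 1413
MCLXXXVIII = 1188
1413 + 1188 = 2601

MMDCI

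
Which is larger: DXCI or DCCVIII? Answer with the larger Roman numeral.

DXCI = 591
DCCVIII = 708
708 is larger

DCCVIII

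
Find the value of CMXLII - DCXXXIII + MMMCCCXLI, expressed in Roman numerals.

CMXLII = 942, DCXXXIII = 633, MMMCCCXLI = 3341
942 - 633 = 309
309 + 3341 = 3650

MMMDCL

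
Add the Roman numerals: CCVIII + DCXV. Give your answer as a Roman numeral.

CCVIII = 208
DCXV = 615
208 + 615 = 823

DCCCXXIII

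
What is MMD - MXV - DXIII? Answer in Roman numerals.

MMD = 2500, MXV = 1015, DXIII = 513
2500 - 1015 = 1485
1485 - 513 = 972

CMLXXII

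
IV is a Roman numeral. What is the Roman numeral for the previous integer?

IV = 4; previous is 3

III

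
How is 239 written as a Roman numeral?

Convert 239 to Roman numerals:
  239 contains 2×100 (CC)
  39 contains 3×10 (XXX)
  9 contains 1×9 (IX)

CCXXXIX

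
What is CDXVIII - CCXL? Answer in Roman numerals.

CDXVIII = 418
CCXL = 240
418 - 240 = 178

CLXXVIII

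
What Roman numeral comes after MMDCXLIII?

MMDCXLIII = 2643; next is 2644

MMDCXLIV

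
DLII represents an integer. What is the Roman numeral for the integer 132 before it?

DLII = 552
552 - 132 = 420

CDXX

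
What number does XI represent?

XI: X=10, I=1
10 + 1 = 11

11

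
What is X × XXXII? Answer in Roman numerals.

X = 10
XXXII = 32
10 × 32 = 320

CCCXX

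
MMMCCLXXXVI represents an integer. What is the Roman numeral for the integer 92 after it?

MMMCCLXXXVI = 3286
3286 + 92 = 3378

MMMCCCLXXVIII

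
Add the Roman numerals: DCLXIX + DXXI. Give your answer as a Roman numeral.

DCLXIX = 669
DXXI = 521
669 + 521 = 1190

MCXC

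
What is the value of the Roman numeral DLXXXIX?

DLXXXIX: D=500, L=50, X=10, X=10, X=10, IX=9
500 + 50 + 10 + 10 + 10 + 9 = 589

589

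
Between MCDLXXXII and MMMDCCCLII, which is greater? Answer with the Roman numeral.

MCDLXXXII = 1482
MMMDCCCLII = 3852
3852 is larger

MMMDCCCLII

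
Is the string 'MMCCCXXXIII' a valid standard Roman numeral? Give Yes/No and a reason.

'MMCCCXXXIII': Check the rules: uses only the symbols I, V, X, L, C, D, M; no symbol is repeated more than three times in a row; V, L and D each appear at most once; no smaller symbol precedes a larger one (values never increase from left to right). Value: M (1000) + M (1000) + C (100) + C (100) + C (100) + X (10) + X (10) + X (10) + I (1) + I (1) + I (1) = 2333. So it is a valid standard Roman numeral.

Yes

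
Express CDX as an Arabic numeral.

CDX: CD=400, X=10
400 + 10 = 410

410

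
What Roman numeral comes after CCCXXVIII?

CCCXXVIII = 328, so the next integer is 328 + 1 = 329

CCCXXIX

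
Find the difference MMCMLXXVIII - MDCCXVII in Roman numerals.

MMCMLXXVIII = 2978
MDCCXVII = 1717
2978 - 1717 = 1261

MCCLXI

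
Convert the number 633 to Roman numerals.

Convert 633 to Roman numerals:
  633 contains 1×500 (D)
  133 contains 1×100 (C)
  33 contains 3×10 (XXX)
  3 contains 3×1 (III)

DCXXXIII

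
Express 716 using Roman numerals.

Convert 716 to Roman numerals:
  716 contains 1×500 (D)
  216 contains 2×100 (CC)
  16 contains 1×10 (X)
  6 contains 1×5 (V)
  1 contains 1×1 (I)

DCCXVI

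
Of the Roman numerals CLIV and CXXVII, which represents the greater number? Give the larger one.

CLIV = 154
CXXVII = 127
154 is larger

CLIV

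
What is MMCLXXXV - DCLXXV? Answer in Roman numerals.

MMCLXXXV = 2185
DCLXXV = 675
2185 - 675 = 1510

MDX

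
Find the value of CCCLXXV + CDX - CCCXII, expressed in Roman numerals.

CCCLXXV = 375, CDX = 410, CCCXII = 312
375 + 410 = 785
785 - 312 = 473

CDLXXIII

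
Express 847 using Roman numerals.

Convert 847 to Roman numerals:
  847 contains 1×500 (D)
  347 contains 3×100 (CCC)
  47 contains 1×40 (XL)
  7 contains 1×5 (V)
  2 contains 2×1 (II)

DCCCXLVII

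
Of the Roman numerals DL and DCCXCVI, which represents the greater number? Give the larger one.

DL = 550
DCCXCVI = 796
796 is larger

DCCXCVI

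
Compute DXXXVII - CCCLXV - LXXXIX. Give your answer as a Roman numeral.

DXXXVII = 537, CCCLXV = 365, LXXXIX = 89
537 - 365 = 172
172 - 89 = 83

LXXXIII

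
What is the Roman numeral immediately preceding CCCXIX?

CCCXIX = 319; previous is 318

CCCXVIII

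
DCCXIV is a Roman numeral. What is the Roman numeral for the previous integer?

DCCXIV = 714; previous is 713

DCCXIII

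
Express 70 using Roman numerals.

Convert 70 to Roman numerals:
  70 contains 1×50 (L)
  20 contains 2×10 (XX)

LXX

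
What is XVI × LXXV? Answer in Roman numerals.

XVI = 16
LXXV = 75
16 × 75 = 1200

MCC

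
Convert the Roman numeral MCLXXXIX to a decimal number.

MCLXXXIX: M=1000, C=100, L=50, X=10, X=10, X=10, IX=9
1000 + 100 + 50 + 10 + 10 + 10 + 9 = 1189

1189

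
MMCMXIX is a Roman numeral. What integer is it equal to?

MMCMXIX: M=1000, M=1000, CM=900, X=10, IX=9
1000 + 1000 + 900 + 10 + 9 = 2919

2919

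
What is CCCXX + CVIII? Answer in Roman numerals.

CCCXX = 320
CVIII = 108
320 + 108 = 428

CDXXVIII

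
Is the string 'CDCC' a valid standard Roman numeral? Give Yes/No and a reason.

'CDCC': C cannot come right after the subtractive pair CD: once C is subtracted in CD, the next symbol must be smaller than C

No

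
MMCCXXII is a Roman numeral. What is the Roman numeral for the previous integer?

MMCCXXII = 2222; previous is 2221

MMCCXXI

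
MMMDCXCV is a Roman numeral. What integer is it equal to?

MMMDCXCV: M=1000, M=1000, M=1000, D=500, C=100, XC=90, V=5
1000 + 1000 + 1000 + 500 + 100 + 90 + 5 = 3695

3695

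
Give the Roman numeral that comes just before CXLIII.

CXLIII = 143, so the previous integer is 143 - 1 = 142

CXLII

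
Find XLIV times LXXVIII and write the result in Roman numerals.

XLIV = 44
LXXVIII = 78
44 × 78 = 3432

MMMCDXXXII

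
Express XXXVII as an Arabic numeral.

XXXVII: X=10, X=10, X=10, V=5, I=1, I=1
10 + 10 + 10 + 5 + 1 + 1 = 37

37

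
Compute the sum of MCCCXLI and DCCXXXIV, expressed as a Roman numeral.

MCCCXLI = 1341
DCCXXXIV = 734
1341 + 734 = 2075

MMLXXV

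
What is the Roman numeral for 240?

Convert 240 to Roman numerals:
  240 contains 2×100 (CC)
  40 contains 1×40 (XL)

CCXL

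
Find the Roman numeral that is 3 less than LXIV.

LXIV = 64
64 - 3 = 61

LXI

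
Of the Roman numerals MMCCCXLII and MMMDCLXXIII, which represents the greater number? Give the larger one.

MMCCCXLII = 2342
MMMDCLXXIII = 3673
3673 is larger

MMMDCLXXIII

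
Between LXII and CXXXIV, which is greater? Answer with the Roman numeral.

LXII = 62
CXXXIV = 134
134 is larger

CXXXIV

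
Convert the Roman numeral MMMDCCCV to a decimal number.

MMMDCCCV: M=1000, M=1000, M=1000, D=500, C=100, C=100, C=100, V=5
1000 + 1000 + 1000 + 500 + 100 + 100 + 100 + 5 = 3805

3805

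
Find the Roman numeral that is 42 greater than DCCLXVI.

DCCLXVI = 766
766 + 42 = 808

DCCCVIII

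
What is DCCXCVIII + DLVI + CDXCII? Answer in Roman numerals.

DCCXCVIII = 798, DLVI = 556, CDXCII = 492
798 + 556 = 1354
1354 + 492 = 1846

MDCCCXLVI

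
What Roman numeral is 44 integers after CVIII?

CVIII = 108
108 + 44 = 152

CLII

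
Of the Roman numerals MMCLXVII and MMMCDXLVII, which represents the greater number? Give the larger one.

MMCLXVII = 2167
MMMCDXLVII = 3447
3447 is larger

MMMCDXLVII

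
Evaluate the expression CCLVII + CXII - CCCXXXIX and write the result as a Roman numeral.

CCLVII = 257, CXII = 112, CCCXXXIX = 339
257 + 112 = 369
369 - 339 = 30

XXX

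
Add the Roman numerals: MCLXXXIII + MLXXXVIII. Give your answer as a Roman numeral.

MCLXXXIII = 1183
MLXXXVIII = 1088
1183 + 1088 = 2271

MMCCLXXI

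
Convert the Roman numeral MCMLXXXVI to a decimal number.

MCMLXXXVI: M=1000, CM=900, L=50, X=10, X=10, X=10, V=5, I=1
1000 + 900 + 50 + 10 + 10 + 10 + 5 + 1 = 1986

1986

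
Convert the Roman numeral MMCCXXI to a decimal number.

MMCCXXI: M=1000, M=1000, C=100, C=100, X=10, X=10, I=1
1000 + 1000 + 100 + 100 + 10 + 10 + 1 = 2221

2221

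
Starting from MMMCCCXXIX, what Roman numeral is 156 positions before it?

MMMCCCXXIX = 3329
3329 - 156 = 3173

MMMCLXXIII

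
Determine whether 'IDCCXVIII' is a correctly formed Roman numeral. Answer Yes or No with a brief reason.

'IDCCXVIII': Invalid subtractive combination: ID

No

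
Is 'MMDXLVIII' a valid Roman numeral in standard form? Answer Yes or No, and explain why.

'MMDXLVIII': Check the rules: uses only the symbols I, V, X, L, C, D, M; no symbol is repeated more than three times in a row; V, L and D each appear at most once; the only place a smaller symbol precedes a larger one is the allowed subtractive pair XL, the symbol right after such a pair (if any) is smaller than the pair's first symbol, and otherwise the values never increase from left to right. Value: M (1000) + M (1000) + D (500) + XL (40) + V (5) + I (1) + I (1) + I (1) = 2548. So it is a valid standard Roman numeral.

Yes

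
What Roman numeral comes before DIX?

DIX = 509, so the previous integer is 509 - 1 = 508

DVIII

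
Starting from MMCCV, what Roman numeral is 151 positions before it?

MMCCV = 2205
2205 - 151 = 2054

MMLIV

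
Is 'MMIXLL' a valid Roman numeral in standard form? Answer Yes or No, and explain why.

'MMIXLL': L should not appear more than once

No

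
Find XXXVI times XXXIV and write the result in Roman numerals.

XXXVI = 36
XXXIV = 34
36 × 34 = 1224

MCCXXIV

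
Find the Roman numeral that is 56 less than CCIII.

CCIII = 203
203 - 56 = 147

CXLVII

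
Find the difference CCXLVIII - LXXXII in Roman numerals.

CCXLVIII = 248
LXXXII = 82
248 - 82 = 166

CLXVI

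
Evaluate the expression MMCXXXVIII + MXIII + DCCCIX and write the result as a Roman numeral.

MMCXXXVIII = 2138, MXIII = 1013, DCCCIX = 809
2138 + 1013 = 3151
3151 + 809 = 3960

MMMCMLX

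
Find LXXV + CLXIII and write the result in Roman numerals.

LXXV = 75
CLXIII = 163
75 + 163 = 238

CCXXXVIII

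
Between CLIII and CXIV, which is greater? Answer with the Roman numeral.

CLIII = 153
CXIV = 114
153 is larger

CLIII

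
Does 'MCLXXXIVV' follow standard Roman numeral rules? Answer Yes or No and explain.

'MCLXXXIVV': V should not appear more than once

No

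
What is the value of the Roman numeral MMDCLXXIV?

MMDCLXXIV: M=1000, M=1000, D=500, C=100, L=50, X=10, X=10, IV=4
1000 + 1000 + 500 + 100 + 50 + 10 + 10 + 4 = 2674

2674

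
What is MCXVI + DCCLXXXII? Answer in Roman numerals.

MCXVI = 1116
DCCLXXXII = 782
1116 + 782 = 1898

MDCCCXCVIII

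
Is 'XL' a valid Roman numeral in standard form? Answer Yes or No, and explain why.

'XL': Check the rules: uses only the symbols I, V, X, L, C, D, M; no symbol is repeated more than three times in a row; V, L and D each appear at most once; the only place a smaller symbol precedes a larger one is the allowed subtractive pair XL, the symbol right after such a pair (if any) is smaller than the pair's first symbol, and otherwise the values never increase from left to right. Value: XL = 40. So it is a valid standard Roman numeral.

Yes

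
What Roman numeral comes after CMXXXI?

CMXXXI = 931; next is 932

CMXXXII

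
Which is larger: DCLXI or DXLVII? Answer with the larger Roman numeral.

DCLXI = 661
DXLVII = 547
661 is larger

DCLXI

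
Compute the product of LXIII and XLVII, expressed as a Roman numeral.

LXIII = 63
XLVII = 47
63 × 47 = 2961

MMCMLXI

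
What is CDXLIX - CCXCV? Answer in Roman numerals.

CDXLIX = 449
CCXCV = 295
449 - 295 = 154

CLIV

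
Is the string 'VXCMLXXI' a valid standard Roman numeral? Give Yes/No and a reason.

'VXCMLXXI': Invalid subtractive combination: VX

No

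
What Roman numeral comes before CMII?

CMII = 902; previous is 901

CMI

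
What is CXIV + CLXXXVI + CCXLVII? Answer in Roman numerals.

CXIV = 114, CLXXXVI = 186, CCXLVII = 247
114 + 186 = 300
300 + 247 = 547

DXLVII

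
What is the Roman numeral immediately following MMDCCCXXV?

MMDCCCXXV = 2825, so the next integer is 2825 + 1 = 2826

MMDCCCXXVI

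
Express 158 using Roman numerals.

Convert 158 to Roman numerals:
  158 contains 1×100 (C)
  58 contains 1×50 (L)
  8 contains 1×5 (V)
  3 contains 3×1 (III)

CLVIII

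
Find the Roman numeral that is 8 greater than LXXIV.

LXXIV = 74
74 + 8 = 82

LXXXII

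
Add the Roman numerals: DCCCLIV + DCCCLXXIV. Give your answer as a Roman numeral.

DCCCLIV = 854
DCCCLXXIV = 874
854 + 874 = 1728

MDCCXXVIII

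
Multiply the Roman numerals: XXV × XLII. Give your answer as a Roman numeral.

XXV = 25
XLII = 42
25 × 42 = 1050

ML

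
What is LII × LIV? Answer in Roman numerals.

LII = 52
LIV = 54
52 × 54 = 2808

MMDCCCVIII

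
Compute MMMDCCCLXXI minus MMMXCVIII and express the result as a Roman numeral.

MMMDCCCLXXI = 3871
MMMXCVIII = 3098
3871 - 3098 = 773

DCCLXXIII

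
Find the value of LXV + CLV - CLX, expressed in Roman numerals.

LXV = 65, CLV = 155, CLX = 160
65 + 155 = 220
220 - 160 = 60

LX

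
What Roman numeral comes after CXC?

CXC = 190; next is 191

CXCI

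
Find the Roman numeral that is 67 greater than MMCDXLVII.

MMCDXLVII = 2447
2447 + 67 = 2514

MMDXIV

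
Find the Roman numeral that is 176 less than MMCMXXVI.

MMCMXXVI = 2926
2926 - 176 = 2750

MMDCCL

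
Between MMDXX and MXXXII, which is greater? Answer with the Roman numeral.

MMDXX = 2520
MXXXII = 1032
2520 is larger

MMDXX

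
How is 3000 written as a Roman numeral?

Convert 3000 to Roman numerals:
  3000 contains 3×1000 (MMM)

MMM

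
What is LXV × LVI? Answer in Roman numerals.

LXV = 65
LVI = 56
65 × 56 = 3640

MMMDCXL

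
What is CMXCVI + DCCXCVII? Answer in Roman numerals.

CMXCVI = 996
DCCXCVII = 797
996 + 797 = 1793

MDCCXCIII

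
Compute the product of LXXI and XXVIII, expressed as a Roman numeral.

LXXI = 71
XXVIII = 28
71 × 28 = 1988

MCMLXXXVIII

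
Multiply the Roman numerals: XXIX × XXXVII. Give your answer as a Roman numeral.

XXIX = 29
XXXVII = 37
29 × 37 = 1073

MLXXIII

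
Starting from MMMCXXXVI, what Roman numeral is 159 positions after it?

MMMCXXXVI = 3136
3136 + 159 = 3295

MMMCCXCV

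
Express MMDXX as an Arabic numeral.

MMDXX: M=1000, M=1000, D=500, X=10, X=10
1000 + 1000 + 500 + 10 + 10 = 2520

2520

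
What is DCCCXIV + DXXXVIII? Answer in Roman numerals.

DCCCXIV = 814
DXXXVIII = 538
814 + 538 = 1352

MCCCLII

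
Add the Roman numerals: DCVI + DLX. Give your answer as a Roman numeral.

DCVI = 606
DLX = 560
606 + 560 = 1166

MCLXVI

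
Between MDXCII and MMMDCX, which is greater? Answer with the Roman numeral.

MDXCII = 1592
MMMDCX = 3610
3610 is larger

MMMDCX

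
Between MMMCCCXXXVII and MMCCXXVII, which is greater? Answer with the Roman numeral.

MMMCCCXXXVII = 3337
MMCCXXVII = 2227
3337 is larger

MMMCCCXXXVII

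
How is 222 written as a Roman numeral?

Convert 222 to Roman numerals:
  222 contains 2×100 (CC)
  22 contains 2×10 (XX)
  2 contains 2×1 (II)

CCXXII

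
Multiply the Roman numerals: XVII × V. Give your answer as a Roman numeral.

XVII = 17
V = 5
17 × 5 = 85

LXXXV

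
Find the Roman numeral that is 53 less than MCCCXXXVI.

MCCCXXXVI = 1336
1336 - 53 = 1283

MCCLXXXIII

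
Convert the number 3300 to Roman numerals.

Convert 3300 to Roman numerals:
  3300 contains 3×1000 (MMM)
  300 contains 3×100 (CCC)

MMMCCC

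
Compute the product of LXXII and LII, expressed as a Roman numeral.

LXXII = 72
LII = 52
72 × 52 = 3744

MMMDCCXLIV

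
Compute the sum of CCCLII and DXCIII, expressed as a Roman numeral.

CCCLII = 352
DXCIII = 593
352 + 593 = 945

CMXLV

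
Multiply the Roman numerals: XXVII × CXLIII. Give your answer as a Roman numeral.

XXVII = 27
CXLIII = 143
27 × 143 = 3861

MMMDCCCLXI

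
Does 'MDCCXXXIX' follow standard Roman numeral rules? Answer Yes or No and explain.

'MDCCXXXIX': Check the rules: uses only the symbols I, V, X, L, C, D, M; no symbol is repeated more than three times in a row; V, L and D each appear at most once; the only place a smaller symbol precedes a larger one is the allowed subtractive pair IX, the symbol right after such a pair (if any) is smaller than the pair's first symbol, and otherwise the values never increase from left to right. Value: M (1000) + D (500) + C (100) + C (100) + X (10) + X (10) + X (10) + IX (9) = 1739. So it is a valid standard Roman numeral.

Yes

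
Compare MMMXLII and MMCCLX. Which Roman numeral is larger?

MMMXLII = 3042
MMCCLX = 2260
3042 is larger

MMMXLII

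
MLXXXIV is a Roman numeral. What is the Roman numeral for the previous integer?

MLXXXIV = 1084, so the previous integer is 1084 - 1 = 1083

MLXXXIII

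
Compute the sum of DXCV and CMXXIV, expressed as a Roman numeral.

DXCV = 595
CMXXIV = 924
595 + 924 = 1519

MDXIX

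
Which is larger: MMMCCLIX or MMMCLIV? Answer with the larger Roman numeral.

MMMCCLIX = 3259
MMMCLIV = 3154
3259 is larger

MMMCCLIX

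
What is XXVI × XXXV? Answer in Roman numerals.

XXVI = 26
XXXV = 35
26 × 35 = 910

CMX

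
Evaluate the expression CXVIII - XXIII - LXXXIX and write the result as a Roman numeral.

CXVIII = 118, XXIII = 23, LXXXIX = 89
118 - 23 = 95
95 - 89 = 6

VI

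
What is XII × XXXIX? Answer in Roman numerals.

XII = 12
XXXIX = 39
12 × 39 = 468

CDLXVIII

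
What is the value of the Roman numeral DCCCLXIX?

DCCCLXIX: D=500, C=100, C=100, C=100, L=50, X=10, IX=9
500 + 100 + 100 + 100 + 50 + 10 + 9 = 869

869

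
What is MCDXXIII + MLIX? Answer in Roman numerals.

MCDXXIII = 1423
MLIX = 1059
1423 + 1059 = 2482

MMCDLXXXII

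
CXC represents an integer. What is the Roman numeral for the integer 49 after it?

CXC = 190
190 + 49 = 239

CCXXXIX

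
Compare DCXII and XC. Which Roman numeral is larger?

DCXII = 612
XC = 90
612 is larger

DCXII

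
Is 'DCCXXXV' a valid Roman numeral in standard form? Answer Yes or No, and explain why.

'DCCXXXV': Check the rules: uses only the symbols I, V, X, L, C, D, M; no symbol is repeated more than three times in a row; V, L and D each appear at most once; no smaller symbol precedes a larger one (values never increase from left to right). Value: D (500) + C (100) + C (100) + X (10) + X (10) + X (10) + V (5) = 735. So it is a valid standard Roman numeral.

Yes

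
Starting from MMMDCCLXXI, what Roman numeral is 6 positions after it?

MMMDCCLXXI = 3771
3771 + 6 = 3777

MMMDCCLXXVII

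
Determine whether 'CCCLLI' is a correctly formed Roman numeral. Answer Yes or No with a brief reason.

'CCCLLI': L should not appear more than once

No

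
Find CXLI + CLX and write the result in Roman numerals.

CXLI = 141
CLX = 160
141 + 160 = 301

CCCI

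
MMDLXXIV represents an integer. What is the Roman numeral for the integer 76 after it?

MMDLXXIV = 2574
2574 + 76 = 2650

MMDCL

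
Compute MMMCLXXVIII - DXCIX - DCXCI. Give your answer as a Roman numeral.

MMMCLXXVIII = 3178, DXCIX = 599, DCXCI = 691
3178 - 599 = 2579
2579 - 691 = 1888

MDCCCLXXXVIII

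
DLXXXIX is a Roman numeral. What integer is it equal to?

DLXXXIX: D=500, L=50, X=10, X=10, X=10, IX=9
500 + 50 + 10 + 10 + 10 + 9 = 589

589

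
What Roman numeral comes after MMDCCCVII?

MMDCCCVII = 2807, so the next integer is 2807 + 1 = 2808

MMDCCCVIII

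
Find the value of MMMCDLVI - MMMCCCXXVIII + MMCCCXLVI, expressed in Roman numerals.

MMMCDLVI = 3456, MMMCCCXXVIII = 3328, MMCCCXLVI = 2346
3456 - 3328 = 128
128 + 2346 = 2474

MMCDLXXIV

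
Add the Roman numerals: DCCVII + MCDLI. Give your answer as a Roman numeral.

DCCVII = 707
MCDLI = 1451
707 + 1451 = 2158

MMCLVIII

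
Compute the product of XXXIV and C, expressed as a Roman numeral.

XXXIV = 34
C = 100
34 × 100 = 3400

MMMCD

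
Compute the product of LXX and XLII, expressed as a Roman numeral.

LXX = 70
XLII = 42
70 × 42 = 2940

MMCMXL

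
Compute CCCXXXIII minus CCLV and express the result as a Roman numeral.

CCCXXXIII = 333
CCLV = 255
333 - 255 = 78

LXXVIII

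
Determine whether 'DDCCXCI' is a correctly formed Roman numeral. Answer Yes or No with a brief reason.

'DDCCXCI': D should not appear more than once

No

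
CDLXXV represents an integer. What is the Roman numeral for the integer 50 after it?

CDLXXV = 475
475 + 50 = 525

DXXV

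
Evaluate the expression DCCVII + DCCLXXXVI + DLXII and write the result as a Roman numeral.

DCCVII = 707, DCCLXXXVI = 786, DLXII = 562
707 + 786 = 1493
1493 + 562 = 2055

MMLV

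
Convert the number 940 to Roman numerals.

Convert 940 to Roman numerals:
  940 contains 1×900 (CM)
  40 contains 1×40 (XL)

CMXL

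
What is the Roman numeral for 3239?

Convert 3239 to Roman numerals:
  3239 contains 3×1000 (MMM)
  239 contains 2×100 (CC)
  39 contains 3×10 (XXX)
  9 contains 1×9 (IX)

MMMCCXXXIX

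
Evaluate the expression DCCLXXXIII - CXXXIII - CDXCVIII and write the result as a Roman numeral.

DCCLXXXIII = 783, CXXXIII = 133, CDXCVIII = 498
783 - 133 = 650
650 - 498 = 152

CLII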